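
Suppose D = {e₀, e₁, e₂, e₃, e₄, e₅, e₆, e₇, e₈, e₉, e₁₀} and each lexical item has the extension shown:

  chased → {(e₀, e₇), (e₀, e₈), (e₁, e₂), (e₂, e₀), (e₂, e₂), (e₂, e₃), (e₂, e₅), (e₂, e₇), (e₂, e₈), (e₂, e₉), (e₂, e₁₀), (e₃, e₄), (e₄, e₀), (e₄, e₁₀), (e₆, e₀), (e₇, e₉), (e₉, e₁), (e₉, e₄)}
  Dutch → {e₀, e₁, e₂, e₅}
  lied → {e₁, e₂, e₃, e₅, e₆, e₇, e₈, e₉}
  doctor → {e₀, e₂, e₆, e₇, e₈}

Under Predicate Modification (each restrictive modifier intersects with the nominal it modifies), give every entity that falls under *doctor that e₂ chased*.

⟦that e₂ chased⟧ = {x : ⟨e₂, x⟩ ∈ ⟦chased⟧} = {e₀, e₂, e₃, e₅, e₇, e₈, e₉, e₁₀}
⟦doctor⟧ = {e₀, e₂, e₆, e₇, e₈}
… ∩ ⟦that e₂ chased⟧ = {e₀, e₂, e₆, e₇, e₈} ∩ {e₀, e₂, e₃, e₅, e₇, e₈, e₉, e₁₀} = {e₀, e₂, e₇, e₈}
So ⟦doctor that e₂ chased⟧ = {e₀, e₂, e₇, e₈}.

{e₀, e₂, e₇, e₈}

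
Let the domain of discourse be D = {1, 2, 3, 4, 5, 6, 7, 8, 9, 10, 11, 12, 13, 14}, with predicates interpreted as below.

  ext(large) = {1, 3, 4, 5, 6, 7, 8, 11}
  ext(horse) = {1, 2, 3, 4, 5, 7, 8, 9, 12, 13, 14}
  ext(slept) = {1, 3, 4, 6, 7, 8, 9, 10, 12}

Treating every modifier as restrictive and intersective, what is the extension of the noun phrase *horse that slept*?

⟦that slept⟧ = ⟦slept⟧ = {1, 3, 4, 6, 7, 8, 9, 10, 12}
⟦horse⟧ = {1, 2, 3, 4, 5, 7, 8, 9, 12, 13, 14}
… ∩ ⟦that slept⟧ = {1, 2, 3, 4, 5, 7, 8, 9, 12, 13, 14} ∩ {1, 3, 4, 6, 7, 8, 9, 10, 12} = {1, 3, 4, 7, 8, 9, 12}
So ⟦horse that slept⟧ = {1, 3, 4, 7, 8, 9, 12}.

{1, 3, 4, 7, 8, 9, 12}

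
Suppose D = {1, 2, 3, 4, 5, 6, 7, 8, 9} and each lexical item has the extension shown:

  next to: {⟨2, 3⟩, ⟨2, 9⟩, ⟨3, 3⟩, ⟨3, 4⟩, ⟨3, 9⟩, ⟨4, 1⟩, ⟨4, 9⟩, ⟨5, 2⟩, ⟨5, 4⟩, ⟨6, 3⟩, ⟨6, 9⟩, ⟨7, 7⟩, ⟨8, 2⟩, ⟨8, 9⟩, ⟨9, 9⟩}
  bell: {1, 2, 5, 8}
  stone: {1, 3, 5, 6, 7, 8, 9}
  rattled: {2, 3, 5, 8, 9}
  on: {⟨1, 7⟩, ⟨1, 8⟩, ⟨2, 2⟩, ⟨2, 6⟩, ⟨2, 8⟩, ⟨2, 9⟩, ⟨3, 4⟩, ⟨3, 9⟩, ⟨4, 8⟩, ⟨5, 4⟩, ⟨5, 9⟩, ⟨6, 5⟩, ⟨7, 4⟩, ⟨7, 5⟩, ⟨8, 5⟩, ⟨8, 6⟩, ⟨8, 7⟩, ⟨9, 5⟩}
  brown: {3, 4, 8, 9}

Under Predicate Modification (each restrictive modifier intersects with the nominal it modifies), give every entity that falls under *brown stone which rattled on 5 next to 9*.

{8, 9}

⟦which rattled⟧ = ⟦rattled⟧ = {2, 3, 5, 8, 9}
⟦on 5⟧ = {x : ⟨x, 5⟩ ∈ ⟦on⟧} = {6, 7, 8, 9}
⟦next to 9⟧ = {x : ⟨x, 9⟩ ∈ ⟦next to⟧} = {2, 3, 4, 6, 8, 9}
⟦stone⟧ = {1, 3, 5, 6, 7, 8, 9}
… ∩ ⟦which rattled⟧ = {1, 3, 5, 6, 7, 8, 9} ∩ {2, 3, 5, 8, 9} = {3, 5, 8, 9}
… ∩ ⟦on 5⟧ = {3, 5, 8, 9} ∩ {6, 7, 8, 9} = {8, 9}
… ∩ ⟦next to 9⟧ = {8, 9} ∩ {2, 3, 4, 6, 8, 9} = {8, 9}
… ∩ ⟦brown⟧ = {8, 9} ∩ {3, 4, 8, 9} = {8, 9}
So ⟦brown stone which rattled on 5 next to 9⟧ = {8, 9}.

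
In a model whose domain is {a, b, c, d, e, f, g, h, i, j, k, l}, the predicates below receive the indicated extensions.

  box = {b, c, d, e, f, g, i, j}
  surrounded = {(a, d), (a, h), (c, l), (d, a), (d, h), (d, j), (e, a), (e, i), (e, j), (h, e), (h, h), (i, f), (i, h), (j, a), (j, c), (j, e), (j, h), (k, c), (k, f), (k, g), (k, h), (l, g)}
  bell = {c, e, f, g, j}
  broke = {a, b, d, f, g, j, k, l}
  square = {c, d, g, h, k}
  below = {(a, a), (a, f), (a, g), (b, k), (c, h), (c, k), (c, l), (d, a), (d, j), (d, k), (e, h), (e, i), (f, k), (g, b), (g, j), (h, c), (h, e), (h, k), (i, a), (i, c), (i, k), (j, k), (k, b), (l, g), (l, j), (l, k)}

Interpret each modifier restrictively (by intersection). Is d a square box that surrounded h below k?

⟦that surrounded h⟧ = {x : ⟨x, h⟩ ∈ ⟦surrounded⟧} = {a, d, h, i, j, k}
⟦below k⟧ = {x : ⟨x, k⟩ ∈ ⟦below⟧} = {b, c, d, f, h, i, j, l}
⟦box⟧ = {b, c, d, e, f, g, i, j}
… ∩ ⟦that surrounded h⟧ = {b, c, d, e, f, g, i, j} ∩ {a, d, h, i, j, k} = {d, i, j}
… ∩ ⟦below k⟧ = {d, i, j} ∩ {b, c, d, f, h, i, j, l} = {d, i, j}
… ∩ ⟦square⟧ = {d, i, j} ∩ {c, d, g, h, k} = {d}
⟦square box that surrounded h below k⟧ = {d}; d ∈ this set.

yes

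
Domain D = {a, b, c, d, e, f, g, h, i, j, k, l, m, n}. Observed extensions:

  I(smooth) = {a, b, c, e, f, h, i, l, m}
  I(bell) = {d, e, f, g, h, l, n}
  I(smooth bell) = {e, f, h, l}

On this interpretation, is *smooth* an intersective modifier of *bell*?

yes

⟦smooth⟧ ∩ ⟦bell⟧ = {a, b, c, e, f, h, i, l, m} ∩ {d, e, f, g, h, l, n} = {e, f, h, l}
Observed ⟦smooth bell⟧ = {e, f, h, l}.
These coincide, so the modifier is intersective here.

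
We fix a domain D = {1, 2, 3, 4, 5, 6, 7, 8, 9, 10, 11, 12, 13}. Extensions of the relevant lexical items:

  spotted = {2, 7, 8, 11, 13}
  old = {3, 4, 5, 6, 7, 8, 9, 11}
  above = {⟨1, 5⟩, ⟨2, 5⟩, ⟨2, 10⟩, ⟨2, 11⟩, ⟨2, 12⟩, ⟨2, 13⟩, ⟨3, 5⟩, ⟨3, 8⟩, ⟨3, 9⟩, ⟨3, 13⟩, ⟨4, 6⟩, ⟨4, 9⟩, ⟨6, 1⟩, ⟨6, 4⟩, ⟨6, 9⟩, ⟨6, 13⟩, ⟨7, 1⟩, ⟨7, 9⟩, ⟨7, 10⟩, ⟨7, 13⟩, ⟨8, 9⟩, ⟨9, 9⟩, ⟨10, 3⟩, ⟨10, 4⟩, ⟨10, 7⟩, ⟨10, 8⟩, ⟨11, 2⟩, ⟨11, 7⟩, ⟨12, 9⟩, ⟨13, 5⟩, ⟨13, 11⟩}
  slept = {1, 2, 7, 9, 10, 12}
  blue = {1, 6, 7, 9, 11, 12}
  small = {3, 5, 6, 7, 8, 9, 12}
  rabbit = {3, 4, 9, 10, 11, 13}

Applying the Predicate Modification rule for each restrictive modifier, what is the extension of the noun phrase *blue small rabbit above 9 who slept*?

⟦above 9⟧ = {x : ⟨x, 9⟩ ∈ ⟦above⟧} = {3, 4, 6, 7, 8, 9, 12}
⟦who slept⟧ = ⟦slept⟧ = {1, 2, 7, 9, 10, 12}
⟦rabbit⟧ = {3, 4, 9, 10, 11, 13}
… ∩ ⟦above 9⟧ = {3, 4, 9, 10, 11, 13} ∩ {3, 4, 6, 7, 8, 9, 12} = {3, 4, 9}
… ∩ ⟦who slept⟧ = {3, 4, 9} ∩ {1, 2, 7, 9, 10, 12} = {9}
… ∩ ⟦blue⟧ = {9} ∩ {1, 6, 7, 9, 11, 12} = {9}
… ∩ ⟦small⟧ = {9} ∩ {3, 5, 6, 7, 8, 9, 12} = {9}
So ⟦blue small rabbit above 9 who slept⟧ = {9}.

{9}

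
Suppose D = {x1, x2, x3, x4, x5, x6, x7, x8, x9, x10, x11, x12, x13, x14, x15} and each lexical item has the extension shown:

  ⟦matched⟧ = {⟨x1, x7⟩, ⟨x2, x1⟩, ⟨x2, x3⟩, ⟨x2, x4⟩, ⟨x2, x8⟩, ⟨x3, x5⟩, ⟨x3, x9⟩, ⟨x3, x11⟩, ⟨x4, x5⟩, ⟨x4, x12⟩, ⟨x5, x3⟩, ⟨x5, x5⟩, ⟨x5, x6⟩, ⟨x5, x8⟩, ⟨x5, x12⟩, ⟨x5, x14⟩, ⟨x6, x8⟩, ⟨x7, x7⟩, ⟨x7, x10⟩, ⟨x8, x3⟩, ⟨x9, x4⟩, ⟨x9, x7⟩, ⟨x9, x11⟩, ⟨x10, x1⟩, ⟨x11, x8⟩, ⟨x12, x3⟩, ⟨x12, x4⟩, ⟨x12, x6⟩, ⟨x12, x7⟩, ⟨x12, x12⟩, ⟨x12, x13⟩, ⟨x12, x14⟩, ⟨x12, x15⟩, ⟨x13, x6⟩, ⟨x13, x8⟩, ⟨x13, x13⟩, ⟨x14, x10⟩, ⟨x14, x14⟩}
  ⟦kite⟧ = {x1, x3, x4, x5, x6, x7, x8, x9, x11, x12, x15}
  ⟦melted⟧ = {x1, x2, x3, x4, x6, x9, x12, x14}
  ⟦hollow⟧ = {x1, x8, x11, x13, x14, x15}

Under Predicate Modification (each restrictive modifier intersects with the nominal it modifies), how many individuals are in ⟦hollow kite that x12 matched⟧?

1

⟦that x12 matched⟧ = {x : ⟨x12, x⟩ ∈ ⟦matched⟧} = {x3, x4, x6, x7, x12, x13, x14, x15}
⟦kite⟧ = {x1, x3, x4, x5, x6, x7, x8, x9, x11, x12, x15}
… ∩ ⟦that x12 matched⟧ = {x1, x3, x4, x5, x6, x7, x8, x9, x11, x12, x15} ∩ {x3, x4, x6, x7, x12, x13, x14, x15} = {x3, x4, x6, x7, x12, x15}
… ∩ ⟦hollow⟧ = {x3, x4, x6, x7, x12, x15} ∩ {x1, x8, x11, x13, x14, x15} = {x15}
⟦hollow kite that x12 matched⟧ = {x15}, so the cardinality is 1.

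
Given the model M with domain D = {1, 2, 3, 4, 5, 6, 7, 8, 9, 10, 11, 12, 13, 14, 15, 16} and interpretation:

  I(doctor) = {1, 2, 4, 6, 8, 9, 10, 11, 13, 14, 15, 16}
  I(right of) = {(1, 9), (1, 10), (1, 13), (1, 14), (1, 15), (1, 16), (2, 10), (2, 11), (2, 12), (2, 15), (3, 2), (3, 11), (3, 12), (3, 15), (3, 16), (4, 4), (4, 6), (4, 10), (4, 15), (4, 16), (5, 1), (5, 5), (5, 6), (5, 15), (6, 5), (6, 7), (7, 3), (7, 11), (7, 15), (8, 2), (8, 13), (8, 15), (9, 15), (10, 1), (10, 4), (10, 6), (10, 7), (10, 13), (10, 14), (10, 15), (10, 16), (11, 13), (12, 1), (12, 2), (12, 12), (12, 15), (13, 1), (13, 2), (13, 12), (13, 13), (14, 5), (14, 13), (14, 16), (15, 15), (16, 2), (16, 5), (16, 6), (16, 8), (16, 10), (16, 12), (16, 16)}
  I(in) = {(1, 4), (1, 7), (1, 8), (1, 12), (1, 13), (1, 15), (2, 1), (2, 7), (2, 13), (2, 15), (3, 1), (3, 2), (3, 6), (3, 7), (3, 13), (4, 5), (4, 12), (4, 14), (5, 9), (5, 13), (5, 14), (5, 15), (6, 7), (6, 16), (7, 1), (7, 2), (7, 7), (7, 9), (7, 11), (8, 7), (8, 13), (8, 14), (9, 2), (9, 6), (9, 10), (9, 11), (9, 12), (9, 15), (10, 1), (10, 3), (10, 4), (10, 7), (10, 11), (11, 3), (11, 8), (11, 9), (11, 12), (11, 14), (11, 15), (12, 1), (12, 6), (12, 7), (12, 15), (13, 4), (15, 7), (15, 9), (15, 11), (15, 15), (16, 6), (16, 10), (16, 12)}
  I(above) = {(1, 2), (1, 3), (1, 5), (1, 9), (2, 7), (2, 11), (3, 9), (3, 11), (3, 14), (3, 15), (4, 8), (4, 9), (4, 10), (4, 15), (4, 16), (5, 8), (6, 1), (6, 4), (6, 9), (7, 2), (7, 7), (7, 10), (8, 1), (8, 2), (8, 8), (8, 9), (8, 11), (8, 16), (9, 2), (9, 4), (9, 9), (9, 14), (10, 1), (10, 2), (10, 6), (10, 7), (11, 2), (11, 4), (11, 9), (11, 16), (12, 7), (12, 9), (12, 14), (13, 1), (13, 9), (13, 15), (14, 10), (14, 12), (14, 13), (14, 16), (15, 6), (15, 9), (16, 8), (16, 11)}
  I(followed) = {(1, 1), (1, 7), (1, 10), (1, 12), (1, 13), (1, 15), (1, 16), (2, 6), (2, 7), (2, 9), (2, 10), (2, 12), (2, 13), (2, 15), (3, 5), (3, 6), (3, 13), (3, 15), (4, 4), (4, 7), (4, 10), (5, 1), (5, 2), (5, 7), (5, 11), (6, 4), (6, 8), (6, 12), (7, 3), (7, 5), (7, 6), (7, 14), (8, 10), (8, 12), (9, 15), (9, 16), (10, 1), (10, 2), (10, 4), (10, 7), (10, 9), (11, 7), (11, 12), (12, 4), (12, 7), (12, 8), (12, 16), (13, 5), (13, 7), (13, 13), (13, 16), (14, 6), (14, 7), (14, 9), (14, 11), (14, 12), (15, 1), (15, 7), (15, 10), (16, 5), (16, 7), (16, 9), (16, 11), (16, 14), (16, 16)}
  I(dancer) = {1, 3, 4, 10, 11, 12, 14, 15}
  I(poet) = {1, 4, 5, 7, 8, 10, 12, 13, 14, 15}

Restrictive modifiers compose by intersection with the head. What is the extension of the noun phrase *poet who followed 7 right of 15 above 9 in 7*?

⟦who followed 7⟧ = {x : ⟨x, 7⟩ ∈ ⟦followed⟧} = {1, 2, 4, 5, 10, 11, 12, 13, 14, 15, 16}
⟦right of 15⟧ = {x : ⟨x, 15⟩ ∈ ⟦right of⟧} = {1, 2, 3, 4, 5, 7, 8, 9, 10, 12, 15}
⟦above 9⟧ = {x : ⟨x, 9⟩ ∈ ⟦above⟧} = {1, 3, 4, 6, 8, 9, 11, 12, 13, 15}
⟦in 7⟧ = {x : ⟨x, 7⟩ ∈ ⟦in⟧} = {1, 2, 3, 6, 7, 8, 10, 12, 15}
⟦poet⟧ = {1, 4, 5, 7, 8, 10, 12, 13, 14, 15}
… ∩ ⟦who followed 7⟧ = {1, 4, 5, 7, 8, 10, 12, 13, 14, 15} ∩ {1, 2, 4, 5, 10, 11, 12, 13, 14, 15, 16} = {1, 4, 5, 10, 12, 13, 14, 15}
… ∩ ⟦right of 15⟧ = {1, 4, 5, 10, 12, 13, 14, 15} ∩ {1, 2, 3, 4, 5, 7, 8, 9, 10, 12, 15} = {1, 4, 5, 10, 12, 15}
… ∩ ⟦above 9⟧ = {1, 4, 5, 10, 12, 15} ∩ {1, 3, 4, 6, 8, 9, 11, 12, 13, 15} = {1, 4, 12, 15}
… ∩ ⟦in 7⟧ = {1, 4, 12, 15} ∩ {1, 2, 3, 6, 7, 8, 10, 12, 15} = {1, 12, 15}
So ⟦poet who followed 7 right of 15 above 9 in 7⟧ = {1, 12, 15}.

{1, 12, 15}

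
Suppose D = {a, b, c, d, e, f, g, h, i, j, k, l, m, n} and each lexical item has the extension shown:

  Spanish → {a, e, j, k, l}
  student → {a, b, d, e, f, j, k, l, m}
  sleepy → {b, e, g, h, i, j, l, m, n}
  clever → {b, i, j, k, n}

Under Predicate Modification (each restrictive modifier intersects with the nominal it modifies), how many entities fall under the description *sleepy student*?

5

⟦student⟧ = {a, b, d, e, f, j, k, l, m}
… ∩ ⟦sleepy⟧ = {a, b, d, e, f, j, k, l, m} ∩ {b, e, g, h, i, j, l, m, n} = {b, e, j, l, m}
⟦sleepy student⟧ = {b, e, j, l, m}, so the cardinality is 5.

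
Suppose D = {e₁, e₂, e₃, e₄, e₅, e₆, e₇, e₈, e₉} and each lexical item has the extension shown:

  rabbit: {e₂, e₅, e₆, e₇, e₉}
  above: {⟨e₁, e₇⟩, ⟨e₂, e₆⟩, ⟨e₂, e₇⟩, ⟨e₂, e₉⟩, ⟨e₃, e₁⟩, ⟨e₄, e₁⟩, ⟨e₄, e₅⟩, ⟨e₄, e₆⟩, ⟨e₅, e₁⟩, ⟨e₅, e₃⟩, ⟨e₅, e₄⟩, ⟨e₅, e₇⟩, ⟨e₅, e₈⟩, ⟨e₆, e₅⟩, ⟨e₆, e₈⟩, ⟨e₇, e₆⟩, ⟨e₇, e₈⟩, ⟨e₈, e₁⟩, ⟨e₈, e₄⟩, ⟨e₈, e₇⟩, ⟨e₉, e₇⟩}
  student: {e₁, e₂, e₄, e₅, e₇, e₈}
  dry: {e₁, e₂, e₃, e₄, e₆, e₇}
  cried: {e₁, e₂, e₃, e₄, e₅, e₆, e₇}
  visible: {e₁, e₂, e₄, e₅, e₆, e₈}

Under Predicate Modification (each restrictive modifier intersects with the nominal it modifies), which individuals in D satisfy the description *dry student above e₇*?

{e₁, e₂}

⟦above e₇⟧ = {x : ⟨x, e₇⟩ ∈ ⟦above⟧} = {e₁, e₂, e₅, e₈, e₉}
⟦student⟧ = {e₁, e₂, e₄, e₅, e₇, e₈}
… ∩ ⟦above e₇⟧ = {e₁, e₂, e₄, e₅, e₇, e₈} ∩ {e₁, e₂, e₅, e₈, e₉} = {e₁, e₂, e₅, e₈}
… ∩ ⟦dry⟧ = {e₁, e₂, e₅, e₈} ∩ {e₁, e₂, e₃, e₄, e₆, e₇} = {e₁, e₂}
So ⟦dry student above e₇⟧ = {e₁, e₂}.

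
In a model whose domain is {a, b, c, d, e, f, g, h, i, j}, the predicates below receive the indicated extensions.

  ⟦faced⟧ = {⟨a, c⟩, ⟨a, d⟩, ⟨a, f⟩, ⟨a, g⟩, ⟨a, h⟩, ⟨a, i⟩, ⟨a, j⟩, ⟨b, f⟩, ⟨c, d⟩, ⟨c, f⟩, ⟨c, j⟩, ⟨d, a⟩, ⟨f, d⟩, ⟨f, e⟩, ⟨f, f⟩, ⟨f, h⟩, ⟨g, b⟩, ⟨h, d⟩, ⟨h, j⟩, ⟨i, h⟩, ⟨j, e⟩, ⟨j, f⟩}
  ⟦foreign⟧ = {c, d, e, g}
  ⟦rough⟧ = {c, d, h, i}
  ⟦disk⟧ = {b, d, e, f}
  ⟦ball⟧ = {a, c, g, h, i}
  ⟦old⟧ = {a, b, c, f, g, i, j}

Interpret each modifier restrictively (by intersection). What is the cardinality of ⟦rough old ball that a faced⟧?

2

⟦that a faced⟧ = {x : ⟨a, x⟩ ∈ ⟦faced⟧} = {c, d, f, g, h, i, j}
⟦ball⟧ = {a, c, g, h, i}
… ∩ ⟦that a faced⟧ = {a, c, g, h, i} ∩ {c, d, f, g, h, i, j} = {c, g, h, i}
… ∩ ⟦rough⟧ = {c, g, h, i} ∩ {c, d, h, i} = {c, h, i}
… ∩ ⟦old⟧ = {c, h, i} ∩ {a, b, c, f, g, i, j} = {c, i}
⟦rough old ball that a faced⟧ = {c, i}, so the cardinality is 2.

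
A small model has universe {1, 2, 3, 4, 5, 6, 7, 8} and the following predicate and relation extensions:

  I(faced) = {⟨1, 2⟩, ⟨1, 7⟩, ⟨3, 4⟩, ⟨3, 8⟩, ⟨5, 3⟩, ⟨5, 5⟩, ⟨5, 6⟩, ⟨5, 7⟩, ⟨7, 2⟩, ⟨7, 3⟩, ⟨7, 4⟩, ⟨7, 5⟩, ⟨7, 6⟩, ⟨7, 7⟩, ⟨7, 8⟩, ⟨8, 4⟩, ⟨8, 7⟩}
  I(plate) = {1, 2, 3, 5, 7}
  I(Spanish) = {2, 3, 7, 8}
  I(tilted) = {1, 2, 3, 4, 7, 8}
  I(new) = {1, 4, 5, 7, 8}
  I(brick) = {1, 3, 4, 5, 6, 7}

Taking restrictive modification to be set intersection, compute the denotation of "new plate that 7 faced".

{5, 7}

⟦that 7 faced⟧ = {x : ⟨7, x⟩ ∈ ⟦faced⟧} = {2, 3, 4, 5, 6, 7, 8}
⟦plate⟧ = {1, 2, 3, 5, 7}
… ∩ ⟦that 7 faced⟧ = {1, 2, 3, 5, 7} ∩ {2, 3, 4, 5, 6, 7, 8} = {2, 3, 5, 7}
… ∩ ⟦new⟧ = {2, 3, 5, 7} ∩ {1, 4, 5, 7, 8} = {5, 7}
So ⟦new plate that 7 faced⟧ = {5, 7}.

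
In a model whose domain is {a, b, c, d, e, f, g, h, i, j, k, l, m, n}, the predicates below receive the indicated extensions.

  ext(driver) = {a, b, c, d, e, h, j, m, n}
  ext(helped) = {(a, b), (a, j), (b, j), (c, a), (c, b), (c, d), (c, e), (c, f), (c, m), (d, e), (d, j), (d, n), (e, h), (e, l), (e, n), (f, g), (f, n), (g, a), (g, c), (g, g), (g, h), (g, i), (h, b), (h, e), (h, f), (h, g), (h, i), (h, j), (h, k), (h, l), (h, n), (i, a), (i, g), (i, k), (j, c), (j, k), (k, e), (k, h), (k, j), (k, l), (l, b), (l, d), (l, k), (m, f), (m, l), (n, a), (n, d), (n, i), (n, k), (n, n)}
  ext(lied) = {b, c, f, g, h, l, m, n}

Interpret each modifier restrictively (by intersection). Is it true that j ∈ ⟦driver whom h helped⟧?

⟦whom h helped⟧ = {x : ⟨h, x⟩ ∈ ⟦helped⟧} = {b, e, f, g, i, j, k, l, n}
⟦driver⟧ = {a, b, c, d, e, h, j, m, n}
… ∩ ⟦whom h helped⟧ = {a, b, c, d, e, h, j, m, n} ∩ {b, e, f, g, i, j, k, l, n} = {b, e, j, n}
⟦driver whom h helped⟧ = {b, e, j, n}; j ∈ this set.

yes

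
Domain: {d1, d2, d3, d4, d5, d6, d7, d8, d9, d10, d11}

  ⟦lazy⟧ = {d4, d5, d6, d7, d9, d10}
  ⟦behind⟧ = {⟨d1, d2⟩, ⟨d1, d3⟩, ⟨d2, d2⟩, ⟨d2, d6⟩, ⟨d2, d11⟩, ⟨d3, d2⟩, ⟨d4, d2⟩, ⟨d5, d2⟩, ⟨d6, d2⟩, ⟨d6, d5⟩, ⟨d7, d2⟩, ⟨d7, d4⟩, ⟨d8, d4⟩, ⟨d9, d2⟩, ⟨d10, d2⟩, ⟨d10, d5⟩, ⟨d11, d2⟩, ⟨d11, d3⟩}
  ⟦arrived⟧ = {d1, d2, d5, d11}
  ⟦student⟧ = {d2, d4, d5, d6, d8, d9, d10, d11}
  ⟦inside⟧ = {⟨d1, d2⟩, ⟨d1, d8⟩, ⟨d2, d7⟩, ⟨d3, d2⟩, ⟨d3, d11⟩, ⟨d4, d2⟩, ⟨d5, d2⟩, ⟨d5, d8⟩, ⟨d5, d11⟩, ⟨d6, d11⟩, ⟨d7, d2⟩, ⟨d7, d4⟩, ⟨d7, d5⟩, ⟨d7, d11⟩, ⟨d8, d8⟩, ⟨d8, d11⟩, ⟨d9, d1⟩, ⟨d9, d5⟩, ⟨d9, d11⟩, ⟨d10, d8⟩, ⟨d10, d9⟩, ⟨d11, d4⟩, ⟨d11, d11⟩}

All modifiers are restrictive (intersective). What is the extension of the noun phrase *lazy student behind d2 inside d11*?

{d5, d6, d9}

⟦behind d2⟧ = {x : ⟨x, d2⟩ ∈ ⟦behind⟧} = {d1, d2, d3, d4, d5, d6, d7, d9, d10, d11}
⟦inside d11⟧ = {x : ⟨x, d11⟩ ∈ ⟦inside⟧} = {d3, d5, d6, d7, d8, d9, d11}
⟦student⟧ = {d2, d4, d5, d6, d8, d9, d10, d11}
… ∩ ⟦behind d2⟧ = {d2, d4, d5, d6, d8, d9, d10, d11} ∩ {d1, d2, d3, d4, d5, d6, d7, d9, d10, d11} = {d2, d4, d5, d6, d9, d10, d11}
… ∩ ⟦inside d11⟧ = {d2, d4, d5, d6, d9, d10, d11} ∩ {d3, d5, d6, d7, d8, d9, d11} = {d5, d6, d9, d11}
… ∩ ⟦lazy⟧ = {d5, d6, d9, d11} ∩ {d4, d5, d6, d7, d9, d10} = {d5, d6, d9}
So ⟦lazy student behind d2 inside d11⟧ = {d5, d6, d9}.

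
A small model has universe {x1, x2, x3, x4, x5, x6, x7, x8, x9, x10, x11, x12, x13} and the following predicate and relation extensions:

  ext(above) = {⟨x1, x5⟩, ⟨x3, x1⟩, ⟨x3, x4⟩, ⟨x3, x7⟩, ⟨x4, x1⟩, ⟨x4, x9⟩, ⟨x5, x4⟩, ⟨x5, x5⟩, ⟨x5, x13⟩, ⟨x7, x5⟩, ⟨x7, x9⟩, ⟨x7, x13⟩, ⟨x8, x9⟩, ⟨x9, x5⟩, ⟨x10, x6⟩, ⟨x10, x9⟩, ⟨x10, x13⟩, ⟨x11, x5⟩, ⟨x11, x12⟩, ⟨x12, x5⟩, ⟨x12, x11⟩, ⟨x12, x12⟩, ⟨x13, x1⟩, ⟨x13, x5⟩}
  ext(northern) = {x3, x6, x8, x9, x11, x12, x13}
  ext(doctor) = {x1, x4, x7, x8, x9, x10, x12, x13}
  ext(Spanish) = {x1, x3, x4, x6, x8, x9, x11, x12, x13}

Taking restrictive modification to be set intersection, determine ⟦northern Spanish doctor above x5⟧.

⟦above x5⟧ = {x : ⟨x, x5⟩ ∈ ⟦above⟧} = {x1, x5, x7, x9, x11, x12, x13}
⟦doctor⟧ = {x1, x4, x7, x8, x9, x10, x12, x13}
… ∩ ⟦above x5⟧ = {x1, x4, x7, x8, x9, x10, x12, x13} ∩ {x1, x5, x7, x9, x11, x12, x13} = {x1, x7, x9, x12, x13}
… ∩ ⟦northern⟧ = {x1, x7, x9, x12, x13} ∩ {x3, x6, x8, x9, x11, x12, x13} = {x9, x12, x13}
… ∩ ⟦Spanish⟧ = {x9, x12, x13} ∩ {x1, x3, x4, x6, x8, x9, x11, x12, x13} = {x9, x12, x13}
So ⟦northern Spanish doctor above x5⟧ = {x9, x12, x13}.

{x9, x12, x13}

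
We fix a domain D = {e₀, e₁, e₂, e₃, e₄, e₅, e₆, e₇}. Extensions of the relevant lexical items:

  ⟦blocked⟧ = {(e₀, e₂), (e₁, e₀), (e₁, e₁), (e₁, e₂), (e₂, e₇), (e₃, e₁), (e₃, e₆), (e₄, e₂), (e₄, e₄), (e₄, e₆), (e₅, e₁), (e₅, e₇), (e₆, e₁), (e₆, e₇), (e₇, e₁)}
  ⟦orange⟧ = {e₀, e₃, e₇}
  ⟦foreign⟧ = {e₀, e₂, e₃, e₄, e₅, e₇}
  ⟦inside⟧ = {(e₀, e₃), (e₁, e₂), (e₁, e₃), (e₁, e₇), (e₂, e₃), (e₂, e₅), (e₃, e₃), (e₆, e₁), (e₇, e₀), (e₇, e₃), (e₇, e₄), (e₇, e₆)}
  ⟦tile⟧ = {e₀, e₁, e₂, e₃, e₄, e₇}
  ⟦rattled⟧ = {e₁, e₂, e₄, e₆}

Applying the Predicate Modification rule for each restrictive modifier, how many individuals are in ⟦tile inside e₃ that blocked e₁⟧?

3

⟦inside e₃⟧ = {x : ⟨x, e₃⟩ ∈ ⟦inside⟧} = {e₀, e₁, e₂, e₃, e₇}
⟦that blocked e₁⟧ = {x : ⟨x, e₁⟩ ∈ ⟦blocked⟧} = {e₁, e₃, e₅, e₆, e₇}
⟦tile⟧ = {e₀, e₁, e₂, e₃, e₄, e₇}
… ∩ ⟦inside e₃⟧ = {e₀, e₁, e₂, e₃, e₄, e₇} ∩ {e₀, e₁, e₂, e₃, e₇} = {e₀, e₁, e₂, e₃, e₇}
… ∩ ⟦that blocked e₁⟧ = {e₀, e₁, e₂, e₃, e₇} ∩ {e₁, e₃, e₅, e₆, e₇} = {e₁, e₃, e₇}
⟦tile inside e₃ that blocked e₁⟧ = {e₁, e₃, e₇}, so the cardinality is 3.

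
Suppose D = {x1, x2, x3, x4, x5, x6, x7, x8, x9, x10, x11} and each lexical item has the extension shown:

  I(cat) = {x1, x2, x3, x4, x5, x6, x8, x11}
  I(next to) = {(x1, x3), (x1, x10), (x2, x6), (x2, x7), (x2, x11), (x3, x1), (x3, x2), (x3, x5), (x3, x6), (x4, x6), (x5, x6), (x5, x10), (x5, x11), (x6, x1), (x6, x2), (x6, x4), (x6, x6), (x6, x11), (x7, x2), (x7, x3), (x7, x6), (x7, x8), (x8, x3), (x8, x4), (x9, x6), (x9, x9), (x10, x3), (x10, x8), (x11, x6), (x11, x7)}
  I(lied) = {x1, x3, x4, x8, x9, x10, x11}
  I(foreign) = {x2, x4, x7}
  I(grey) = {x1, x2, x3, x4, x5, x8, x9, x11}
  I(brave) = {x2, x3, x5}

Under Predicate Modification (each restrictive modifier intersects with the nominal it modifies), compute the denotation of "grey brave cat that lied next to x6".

{x3}

⟦that lied⟧ = ⟦lied⟧ = {x1, x3, x4, x8, x9, x10, x11}
⟦next to x6⟧ = {x : ⟨x, x6⟩ ∈ ⟦next to⟧} = {x2, x3, x4, x5, x6, x7, x9, x11}
⟦cat⟧ = {x1, x2, x3, x4, x5, x6, x8, x11}
… ∩ ⟦that lied⟧ = {x1, x2, x3, x4, x5, x6, x8, x11} ∩ {x1, x3, x4, x8, x9, x10, x11} = {x1, x3, x4, x8, x11}
… ∩ ⟦next to x6⟧ = {x1, x3, x4, x8, x11} ∩ {x2, x3, x4, x5, x6, x7, x9, x11} = {x3, x4, x11}
… ∩ ⟦grey⟧ = {x3, x4, x11} ∩ {x1, x2, x3, x4, x5, x8, x9, x11} = {x3, x4, x11}
… ∩ ⟦brave⟧ = {x3, x4, x11} ∩ {x2, x3, x5} = {x3}
So ⟦grey brave cat that lied next to x6⟧ = {x3}.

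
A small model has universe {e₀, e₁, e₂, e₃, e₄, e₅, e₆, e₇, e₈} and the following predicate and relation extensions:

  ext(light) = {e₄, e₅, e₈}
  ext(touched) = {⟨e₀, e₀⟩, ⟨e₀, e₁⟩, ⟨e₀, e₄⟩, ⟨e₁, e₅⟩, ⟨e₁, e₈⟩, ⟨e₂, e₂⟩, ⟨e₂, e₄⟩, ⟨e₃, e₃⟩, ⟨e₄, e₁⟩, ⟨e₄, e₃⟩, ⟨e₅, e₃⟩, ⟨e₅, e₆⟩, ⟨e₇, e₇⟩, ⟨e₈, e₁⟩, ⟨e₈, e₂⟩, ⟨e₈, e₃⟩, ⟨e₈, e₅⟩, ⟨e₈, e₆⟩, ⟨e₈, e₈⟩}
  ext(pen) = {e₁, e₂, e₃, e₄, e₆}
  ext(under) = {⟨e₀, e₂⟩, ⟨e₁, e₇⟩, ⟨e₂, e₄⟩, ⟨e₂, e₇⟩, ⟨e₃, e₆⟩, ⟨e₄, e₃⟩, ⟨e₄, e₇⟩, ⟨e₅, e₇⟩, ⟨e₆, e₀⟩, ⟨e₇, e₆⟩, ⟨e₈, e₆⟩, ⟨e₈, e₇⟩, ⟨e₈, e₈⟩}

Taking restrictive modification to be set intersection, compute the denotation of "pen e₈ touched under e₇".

⟦e₈ touched⟧ = {x : ⟨e₈, x⟩ ∈ ⟦touched⟧} = {e₁, e₂, e₃, e₅, e₆, e₈}
⟦under e₇⟧ = {x : ⟨x, e₇⟩ ∈ ⟦under⟧} = {e₁, e₂, e₄, e₅, e₈}
⟦pen⟧ = {e₁, e₂, e₃, e₄, e₆}
… ∩ ⟦e₈ touched⟧ = {e₁, e₂, e₃, e₄, e₆} ∩ {e₁, e₂, e₃, e₅, e₆, e₈} = {e₁, e₂, e₃, e₆}
… ∩ ⟦under e₇⟧ = {e₁, e₂, e₃, e₆} ∩ {e₁, e₂, e₄, e₅, e₈} = {e₁, e₂}
So ⟦pen e₈ touched under e₇⟧ = {e₁, e₂}.

{e₁, e₂}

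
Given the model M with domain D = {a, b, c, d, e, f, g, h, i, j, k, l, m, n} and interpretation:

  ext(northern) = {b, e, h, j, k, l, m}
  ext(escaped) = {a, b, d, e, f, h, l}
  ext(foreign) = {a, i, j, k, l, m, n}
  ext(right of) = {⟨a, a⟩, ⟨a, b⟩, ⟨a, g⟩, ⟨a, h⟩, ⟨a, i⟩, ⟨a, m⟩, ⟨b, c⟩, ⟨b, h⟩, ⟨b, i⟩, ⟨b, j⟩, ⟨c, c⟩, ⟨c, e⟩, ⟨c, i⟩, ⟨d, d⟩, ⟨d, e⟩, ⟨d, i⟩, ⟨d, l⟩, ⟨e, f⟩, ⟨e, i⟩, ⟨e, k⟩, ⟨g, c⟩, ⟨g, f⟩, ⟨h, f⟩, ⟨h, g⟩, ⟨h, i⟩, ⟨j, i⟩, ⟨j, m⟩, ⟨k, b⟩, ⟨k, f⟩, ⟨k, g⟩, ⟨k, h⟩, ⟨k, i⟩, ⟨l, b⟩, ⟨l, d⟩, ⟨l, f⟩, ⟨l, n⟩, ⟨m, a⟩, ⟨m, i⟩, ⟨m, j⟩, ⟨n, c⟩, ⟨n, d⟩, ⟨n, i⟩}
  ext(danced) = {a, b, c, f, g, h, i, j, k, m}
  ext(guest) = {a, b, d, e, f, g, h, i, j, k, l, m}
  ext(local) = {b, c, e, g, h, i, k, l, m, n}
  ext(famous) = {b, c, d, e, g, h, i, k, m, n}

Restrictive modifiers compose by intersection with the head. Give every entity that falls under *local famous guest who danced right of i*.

{b, h, k, m}

⟦who danced⟧ = ⟦danced⟧ = {a, b, c, f, g, h, i, j, k, m}
⟦right of i⟧ = {x : ⟨x, i⟩ ∈ ⟦right of⟧} = {a, b, c, d, e, h, j, k, m, n}
⟦guest⟧ = {a, b, d, e, f, g, h, i, j, k, l, m}
… ∩ ⟦who danced⟧ = {a, b, d, e, f, g, h, i, j, k, l, m} ∩ {a, b, c, f, g, h, i, j, k, m} = {a, b, f, g, h, i, j, k, m}
… ∩ ⟦right of i⟧ = {a, b, f, g, h, i, j, k, m} ∩ {a, b, c, d, e, h, j, k, m, n} = {a, b, h, j, k, m}
… ∩ ⟦local⟧ = {a, b, h, j, k, m} ∩ {b, c, e, g, h, i, k, l, m, n} = {b, h, k, m}
… ∩ ⟦famous⟧ = {b, h, k, m} ∩ {b, c, d, e, g, h, i, k, m, n} = {b, h, k, m}
So ⟦local famous guest who danced right of i⟧ = {b, h, k, m}.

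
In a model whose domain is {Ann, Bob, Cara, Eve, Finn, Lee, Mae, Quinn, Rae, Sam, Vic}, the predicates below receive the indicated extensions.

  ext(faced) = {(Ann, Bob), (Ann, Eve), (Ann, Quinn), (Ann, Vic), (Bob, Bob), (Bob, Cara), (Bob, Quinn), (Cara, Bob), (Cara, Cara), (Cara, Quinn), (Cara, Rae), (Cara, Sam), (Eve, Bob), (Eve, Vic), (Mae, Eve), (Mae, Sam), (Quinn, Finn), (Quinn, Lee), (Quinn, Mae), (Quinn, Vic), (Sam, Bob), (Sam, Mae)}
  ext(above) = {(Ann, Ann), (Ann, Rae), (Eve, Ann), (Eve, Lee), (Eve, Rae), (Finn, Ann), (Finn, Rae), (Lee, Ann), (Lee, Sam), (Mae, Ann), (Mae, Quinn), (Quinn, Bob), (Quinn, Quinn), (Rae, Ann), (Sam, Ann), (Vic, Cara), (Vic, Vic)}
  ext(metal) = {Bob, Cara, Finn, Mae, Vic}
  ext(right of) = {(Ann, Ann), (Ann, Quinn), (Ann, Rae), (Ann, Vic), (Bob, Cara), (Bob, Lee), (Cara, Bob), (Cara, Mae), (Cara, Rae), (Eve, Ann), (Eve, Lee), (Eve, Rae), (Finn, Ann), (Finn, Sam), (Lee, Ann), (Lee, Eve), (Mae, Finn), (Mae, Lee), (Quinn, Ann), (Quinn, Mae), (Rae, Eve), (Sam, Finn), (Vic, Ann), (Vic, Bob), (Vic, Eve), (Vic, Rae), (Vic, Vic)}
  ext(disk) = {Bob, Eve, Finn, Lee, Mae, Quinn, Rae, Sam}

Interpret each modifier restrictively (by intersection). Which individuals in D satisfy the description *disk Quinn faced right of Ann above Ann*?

{Finn, Lee}

⟦Quinn faced⟧ = {x : ⟨Quinn, x⟩ ∈ ⟦faced⟧} = {Finn, Lee, Mae, Vic}
⟦right of Ann⟧ = {x : ⟨x, Ann⟩ ∈ ⟦right of⟧} = {Ann, Eve, Finn, Lee, Quinn, Vic}
⟦above Ann⟧ = {x : ⟨x, Ann⟩ ∈ ⟦above⟧} = {Ann, Eve, Finn, Lee, Mae, Rae, Sam}
⟦disk⟧ = {Bob, Eve, Finn, Lee, Mae, Quinn, Rae, Sam}
… ∩ ⟦Quinn faced⟧ = {Bob, Eve, Finn, Lee, Mae, Quinn, Rae, Sam} ∩ {Finn, Lee, Mae, Vic} = {Finn, Lee, Mae}
… ∩ ⟦right of Ann⟧ = {Finn, Lee, Mae} ∩ {Ann, Eve, Finn, Lee, Quinn, Vic} = {Finn, Lee}
… ∩ ⟦above Ann⟧ = {Finn, Lee} ∩ {Ann, Eve, Finn, Lee, Mae, Rae, Sam} = {Finn, Lee}
So ⟦disk Quinn faced right of Ann above Ann⟧ = {Finn, Lee}.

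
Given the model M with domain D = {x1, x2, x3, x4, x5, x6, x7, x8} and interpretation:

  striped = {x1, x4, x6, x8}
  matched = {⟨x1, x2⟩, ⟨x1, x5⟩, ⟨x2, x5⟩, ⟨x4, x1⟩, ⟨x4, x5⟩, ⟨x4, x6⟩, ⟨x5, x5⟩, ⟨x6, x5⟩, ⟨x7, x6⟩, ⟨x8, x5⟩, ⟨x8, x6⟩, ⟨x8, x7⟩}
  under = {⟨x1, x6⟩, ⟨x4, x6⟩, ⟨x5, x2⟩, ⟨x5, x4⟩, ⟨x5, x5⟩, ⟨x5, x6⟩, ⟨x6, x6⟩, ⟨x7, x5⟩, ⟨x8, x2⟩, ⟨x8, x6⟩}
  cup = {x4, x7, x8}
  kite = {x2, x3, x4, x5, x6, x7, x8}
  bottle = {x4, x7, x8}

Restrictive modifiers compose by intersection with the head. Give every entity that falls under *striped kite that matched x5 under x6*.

{x4, x6, x8}

⟦that matched x5⟧ = {x : ⟨x, x5⟩ ∈ ⟦matched⟧} = {x1, x2, x4, x5, x6, x8}
⟦under x6⟧ = {x : ⟨x, x6⟩ ∈ ⟦under⟧} = {x1, x4, x5, x6, x8}
⟦kite⟧ = {x2, x3, x4, x5, x6, x7, x8}
… ∩ ⟦that matched x5⟧ = {x2, x3, x4, x5, x6, x7, x8} ∩ {x1, x2, x4, x5, x6, x8} = {x2, x4, x5, x6, x8}
… ∩ ⟦under x6⟧ = {x2, x4, x5, x6, x8} ∩ {x1, x4, x5, x6, x8} = {x4, x5, x6, x8}
… ∩ ⟦striped⟧ = {x4, x5, x6, x8} ∩ {x1, x4, x6, x8} = {x4, x6, x8}
So ⟦striped kite that matched x5 under x6⟧ = {x4, x6, x8}.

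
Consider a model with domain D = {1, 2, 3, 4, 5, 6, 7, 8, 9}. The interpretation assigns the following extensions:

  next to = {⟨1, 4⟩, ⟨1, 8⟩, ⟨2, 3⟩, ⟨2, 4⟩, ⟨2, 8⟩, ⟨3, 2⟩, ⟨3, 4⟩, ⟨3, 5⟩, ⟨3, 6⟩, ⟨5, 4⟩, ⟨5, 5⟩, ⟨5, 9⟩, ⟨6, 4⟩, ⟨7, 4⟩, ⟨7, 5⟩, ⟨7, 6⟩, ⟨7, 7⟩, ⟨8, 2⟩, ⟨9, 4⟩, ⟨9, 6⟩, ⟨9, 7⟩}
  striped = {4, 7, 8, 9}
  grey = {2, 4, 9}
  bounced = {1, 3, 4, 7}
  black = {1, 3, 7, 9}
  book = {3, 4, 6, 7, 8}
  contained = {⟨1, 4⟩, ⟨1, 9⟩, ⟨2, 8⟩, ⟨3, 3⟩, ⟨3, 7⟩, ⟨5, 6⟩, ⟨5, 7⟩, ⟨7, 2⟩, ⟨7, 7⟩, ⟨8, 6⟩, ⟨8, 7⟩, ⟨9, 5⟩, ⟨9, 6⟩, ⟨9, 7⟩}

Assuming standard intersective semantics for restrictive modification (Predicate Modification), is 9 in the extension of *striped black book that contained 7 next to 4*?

⟦that contained 7⟧ = {x : ⟨x, 7⟩ ∈ ⟦contained⟧} = {3, 5, 7, 8, 9}
⟦next to 4⟧ = {x : ⟨x, 4⟩ ∈ ⟦next to⟧} = {1, 2, 3, 5, 6, 7, 9}
⟦book⟧ = {3, 4, 6, 7, 8}
… ∩ ⟦that contained 7⟧ = {3, 4, 6, 7, 8} ∩ {3, 5, 7, 8, 9} = {3, 7, 8}
… ∩ ⟦next to 4⟧ = {3, 7, 8} ∩ {1, 2, 3, 5, 6, 7, 9} = {3, 7}
… ∩ ⟦striped⟧ = {3, 7} ∩ {4, 7, 8, 9} = {7}
… ∩ ⟦black⟧ = {7} ∩ {1, 3, 7, 9} = {7}
⟦striped black book that contained 7 next to 4⟧ = {7}; 9 ∉ this set.

no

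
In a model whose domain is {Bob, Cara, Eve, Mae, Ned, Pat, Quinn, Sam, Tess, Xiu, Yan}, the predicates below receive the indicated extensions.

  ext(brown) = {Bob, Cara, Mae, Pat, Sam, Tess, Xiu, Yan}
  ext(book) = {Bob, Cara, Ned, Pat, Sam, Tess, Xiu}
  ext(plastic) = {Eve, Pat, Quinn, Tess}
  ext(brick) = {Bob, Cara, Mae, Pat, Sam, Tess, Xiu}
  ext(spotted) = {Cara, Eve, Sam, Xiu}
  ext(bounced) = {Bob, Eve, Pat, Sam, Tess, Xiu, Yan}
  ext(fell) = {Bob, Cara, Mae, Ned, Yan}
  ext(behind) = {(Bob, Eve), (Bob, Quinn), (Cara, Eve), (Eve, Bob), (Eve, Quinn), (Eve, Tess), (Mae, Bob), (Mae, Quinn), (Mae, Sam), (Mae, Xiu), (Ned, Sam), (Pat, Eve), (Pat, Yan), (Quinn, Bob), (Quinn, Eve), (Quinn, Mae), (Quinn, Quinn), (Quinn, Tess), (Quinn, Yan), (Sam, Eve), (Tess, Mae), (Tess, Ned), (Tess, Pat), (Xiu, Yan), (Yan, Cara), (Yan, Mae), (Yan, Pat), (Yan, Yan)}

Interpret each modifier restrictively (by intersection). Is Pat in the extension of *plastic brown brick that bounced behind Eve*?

yes

⟦that bounced⟧ = ⟦bounced⟧ = {Bob, Eve, Pat, Sam, Tess, Xiu, Yan}
⟦behind Eve⟧ = {x : ⟨x, Eve⟩ ∈ ⟦behind⟧} = {Bob, Cara, Pat, Quinn, Sam}
⟦brick⟧ = {Bob, Cara, Mae, Pat, Sam, Tess, Xiu}
… ∩ ⟦that bounced⟧ = {Bob, Cara, Mae, Pat, Sam, Tess, Xiu} ∩ {Bob, Eve, Pat, Sam, Tess, Xiu, Yan} = {Bob, Pat, Sam, Tess, Xiu}
… ∩ ⟦behind Eve⟧ = {Bob, Pat, Sam, Tess, Xiu} ∩ {Bob, Cara, Pat, Quinn, Sam} = {Bob, Pat, Sam}
… ∩ ⟦plastic⟧ = {Bob, Pat, Sam} ∩ {Eve, Pat, Quinn, Tess} = {Pat}
… ∩ ⟦brown⟧ = {Pat} ∩ {Bob, Cara, Mae, Pat, Sam, Tess, Xiu, Yan} = {Pat}
⟦plastic brown brick that bounced behind Eve⟧ = {Pat}; Pat ∈ this set.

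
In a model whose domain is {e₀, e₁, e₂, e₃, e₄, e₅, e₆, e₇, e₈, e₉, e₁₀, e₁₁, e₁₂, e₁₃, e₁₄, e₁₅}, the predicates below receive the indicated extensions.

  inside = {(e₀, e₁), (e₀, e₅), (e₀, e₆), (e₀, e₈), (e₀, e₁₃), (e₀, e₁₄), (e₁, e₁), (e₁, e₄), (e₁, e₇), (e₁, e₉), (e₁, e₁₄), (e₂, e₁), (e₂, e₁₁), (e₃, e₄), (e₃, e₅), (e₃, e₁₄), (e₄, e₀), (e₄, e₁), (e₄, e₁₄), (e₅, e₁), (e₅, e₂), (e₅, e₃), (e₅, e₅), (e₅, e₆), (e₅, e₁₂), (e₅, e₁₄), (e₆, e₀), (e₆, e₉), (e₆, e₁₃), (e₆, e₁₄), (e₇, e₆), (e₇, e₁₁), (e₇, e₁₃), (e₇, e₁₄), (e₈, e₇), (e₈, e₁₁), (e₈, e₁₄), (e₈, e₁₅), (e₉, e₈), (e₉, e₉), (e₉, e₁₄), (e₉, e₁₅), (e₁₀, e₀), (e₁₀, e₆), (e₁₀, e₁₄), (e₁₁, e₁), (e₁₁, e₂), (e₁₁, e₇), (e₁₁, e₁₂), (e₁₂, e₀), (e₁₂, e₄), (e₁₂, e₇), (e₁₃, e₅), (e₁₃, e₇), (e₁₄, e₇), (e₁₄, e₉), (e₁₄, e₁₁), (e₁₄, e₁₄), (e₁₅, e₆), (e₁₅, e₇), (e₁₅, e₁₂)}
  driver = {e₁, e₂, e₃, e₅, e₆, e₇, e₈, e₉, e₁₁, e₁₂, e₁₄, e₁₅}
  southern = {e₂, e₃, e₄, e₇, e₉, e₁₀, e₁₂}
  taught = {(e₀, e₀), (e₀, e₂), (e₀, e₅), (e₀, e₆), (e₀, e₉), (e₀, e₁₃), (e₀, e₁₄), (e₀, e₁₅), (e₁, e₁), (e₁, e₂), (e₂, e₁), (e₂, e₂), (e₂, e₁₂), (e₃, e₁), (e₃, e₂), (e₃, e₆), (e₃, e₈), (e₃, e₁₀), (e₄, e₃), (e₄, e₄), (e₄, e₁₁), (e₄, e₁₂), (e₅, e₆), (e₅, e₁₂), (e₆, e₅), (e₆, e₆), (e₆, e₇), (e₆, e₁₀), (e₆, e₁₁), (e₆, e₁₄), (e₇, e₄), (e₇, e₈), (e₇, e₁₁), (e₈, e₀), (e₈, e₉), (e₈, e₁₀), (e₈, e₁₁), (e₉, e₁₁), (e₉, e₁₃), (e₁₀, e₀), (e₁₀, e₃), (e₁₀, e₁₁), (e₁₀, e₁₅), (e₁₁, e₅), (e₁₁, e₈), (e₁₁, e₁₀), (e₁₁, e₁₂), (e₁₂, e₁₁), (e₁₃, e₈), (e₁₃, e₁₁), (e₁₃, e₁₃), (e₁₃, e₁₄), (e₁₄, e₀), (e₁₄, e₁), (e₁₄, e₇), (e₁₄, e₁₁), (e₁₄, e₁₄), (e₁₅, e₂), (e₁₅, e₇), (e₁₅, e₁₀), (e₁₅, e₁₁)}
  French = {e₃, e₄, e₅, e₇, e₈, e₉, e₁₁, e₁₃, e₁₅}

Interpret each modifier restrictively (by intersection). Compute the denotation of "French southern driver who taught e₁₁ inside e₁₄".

⟦who taught e₁₁⟧ = {x : ⟨x, e₁₁⟩ ∈ ⟦taught⟧} = {e₄, e₆, e₇, e₈, e₉, e₁₀, e₁₂, e₁₃, e₁₄, e₁₅}
⟦inside e₁₄⟧ = {x : ⟨x, e₁₄⟩ ∈ ⟦inside⟧} = {e₀, e₁, e₃, e₄, e₅, e₆, e₇, e₈, e₉, e₁₀, e₁₄}
⟦driver⟧ = {e₁, e₂, e₃, e₅, e₆, e₇, e₈, e₉, e₁₁, e₁₂, e₁₄, e₁₅}
… ∩ ⟦who taught e₁₁⟧ = {e₁, e₂, e₃, e₅, e₆, e₇, e₈, e₉, e₁₁, e₁₂, e₁₄, e₁₅} ∩ {e₄, e₆, e₇, e₈, e₉, e₁₀, e₁₂, e₁₃, e₁₄, e₁₅} = {e₆, e₇, e₈, e₉, e₁₂, e₁₄, e₁₅}
… ∩ ⟦inside e₁₄⟧ = {e₆, e₇, e₈, e₉, e₁₂, e₁₄, e₁₅} ∩ {e₀, e₁, e₃, e₄, e₅, e₆, e₇, e₈, e₉, e₁₀, e₁₄} = {e₆, e₇, e₈, e₉, e₁₄}
… ∩ ⟦French⟧ = {e₆, e₇, e₈, e₉, e₁₄} ∩ {e₃, e₄, e₅, e₇, e₈, e₉, e₁₁, e₁₃, e₁₅} = {e₇, e₈, e₉}
… ∩ ⟦southern⟧ = {e₇, e₈, e₉} ∩ {e₂, e₃, e₄, e₇, e₉, e₁₀, e₁₂} = {e₇, e₉}
So ⟦French southern driver who taught e₁₁ inside e₁₄⟧ = {e₇, e₉}.

{e₇, e₉}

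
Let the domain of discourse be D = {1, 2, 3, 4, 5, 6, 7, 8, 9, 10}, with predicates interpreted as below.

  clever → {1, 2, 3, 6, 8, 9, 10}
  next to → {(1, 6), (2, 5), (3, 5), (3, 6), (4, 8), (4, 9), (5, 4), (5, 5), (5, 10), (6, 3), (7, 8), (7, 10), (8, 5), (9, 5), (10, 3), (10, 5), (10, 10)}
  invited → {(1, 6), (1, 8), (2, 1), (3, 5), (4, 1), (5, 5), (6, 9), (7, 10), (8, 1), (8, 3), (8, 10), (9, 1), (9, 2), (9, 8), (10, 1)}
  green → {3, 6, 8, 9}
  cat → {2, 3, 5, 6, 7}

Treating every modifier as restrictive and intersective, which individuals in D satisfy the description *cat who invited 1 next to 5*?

⟦who invited 1⟧ = {x : ⟨x, 1⟩ ∈ ⟦invited⟧} = {2, 4, 8, 9, 10}
⟦next to 5⟧ = {x : ⟨x, 5⟩ ∈ ⟦next to⟧} = {2, 3, 5, 8, 9, 10}
⟦cat⟧ = {2, 3, 5, 6, 7}
… ∩ ⟦who invited 1⟧ = {2, 3, 5, 6, 7} ∩ {2, 4, 8, 9, 10} = {2}
… ∩ ⟦next to 5⟧ = {2} ∩ {2, 3, 5, 8, 9, 10} = {2}
So ⟦cat who invited 1 next to 5⟧ = {2}.

{2}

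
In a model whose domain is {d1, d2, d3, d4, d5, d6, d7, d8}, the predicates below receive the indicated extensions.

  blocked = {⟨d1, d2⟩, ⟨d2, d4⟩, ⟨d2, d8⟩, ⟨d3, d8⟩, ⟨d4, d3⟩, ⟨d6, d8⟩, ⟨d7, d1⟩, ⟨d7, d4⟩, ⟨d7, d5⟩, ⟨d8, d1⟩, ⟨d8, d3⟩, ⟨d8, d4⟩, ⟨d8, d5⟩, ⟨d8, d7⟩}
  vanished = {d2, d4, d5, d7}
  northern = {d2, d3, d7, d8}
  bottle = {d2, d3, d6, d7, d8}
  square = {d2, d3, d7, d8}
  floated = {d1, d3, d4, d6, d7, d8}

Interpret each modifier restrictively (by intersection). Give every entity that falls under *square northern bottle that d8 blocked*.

⟦that d8 blocked⟧ = {x : ⟨d8, x⟩ ∈ ⟦blocked⟧} = {d1, d3, d4, d5, d7}
⟦bottle⟧ = {d2, d3, d6, d7, d8}
… ∩ ⟦that d8 blocked⟧ = {d2, d3, d6, d7, d8} ∩ {d1, d3, d4, d5, d7} = {d3, d7}
… ∩ ⟦square⟧ = {d3, d7} ∩ {d2, d3, d7, d8} = {d3, d7}
… ∩ ⟦northern⟧ = {d3, d7} ∩ {d2, d3, d7, d8} = {d3, d7}
So ⟦square northern bottle that d8 blocked⟧ = {d3, d7}.

{d3, d7}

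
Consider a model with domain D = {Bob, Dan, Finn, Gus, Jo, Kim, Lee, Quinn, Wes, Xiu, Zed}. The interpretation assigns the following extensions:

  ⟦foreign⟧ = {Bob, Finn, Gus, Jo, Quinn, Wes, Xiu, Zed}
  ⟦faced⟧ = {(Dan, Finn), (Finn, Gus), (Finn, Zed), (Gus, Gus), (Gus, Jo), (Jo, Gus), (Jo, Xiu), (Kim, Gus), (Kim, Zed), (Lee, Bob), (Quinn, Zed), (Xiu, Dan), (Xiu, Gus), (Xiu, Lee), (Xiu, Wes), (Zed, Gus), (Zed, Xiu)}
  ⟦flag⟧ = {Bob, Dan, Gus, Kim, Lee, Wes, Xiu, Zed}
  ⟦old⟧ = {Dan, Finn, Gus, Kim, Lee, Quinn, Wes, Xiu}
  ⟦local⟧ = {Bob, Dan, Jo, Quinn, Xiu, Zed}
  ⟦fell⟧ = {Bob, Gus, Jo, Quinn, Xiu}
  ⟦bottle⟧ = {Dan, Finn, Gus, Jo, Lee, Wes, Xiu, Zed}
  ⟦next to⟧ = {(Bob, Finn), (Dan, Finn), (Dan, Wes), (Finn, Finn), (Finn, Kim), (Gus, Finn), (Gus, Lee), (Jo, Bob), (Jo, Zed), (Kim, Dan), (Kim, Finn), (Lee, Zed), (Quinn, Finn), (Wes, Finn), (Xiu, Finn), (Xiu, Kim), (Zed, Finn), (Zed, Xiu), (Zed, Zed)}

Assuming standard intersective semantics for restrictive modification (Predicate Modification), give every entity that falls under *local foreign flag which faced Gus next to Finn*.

{Xiu, Zed}

⟦which faced Gus⟧ = {x : ⟨x, Gus⟩ ∈ ⟦faced⟧} = {Finn, Gus, Jo, Kim, Xiu, Zed}
⟦next to Finn⟧ = {x : ⟨x, Finn⟩ ∈ ⟦next to⟧} = {Bob, Dan, Finn, Gus, Kim, Quinn, Wes, Xiu, Zed}
⟦flag⟧ = {Bob, Dan, Gus, Kim, Lee, Wes, Xiu, Zed}
… ∩ ⟦which faced Gus⟧ = {Bob, Dan, Gus, Kim, Lee, Wes, Xiu, Zed} ∩ {Finn, Gus, Jo, Kim, Xiu, Zed} = {Gus, Kim, Xiu, Zed}
… ∩ ⟦next to Finn⟧ = {Gus, Kim, Xiu, Zed} ∩ {Bob, Dan, Finn, Gus, Kim, Quinn, Wes, Xiu, Zed} = {Gus, Kim, Xiu, Zed}
… ∩ ⟦local⟧ = {Gus, Kim, Xiu, Zed} ∩ {Bob, Dan, Jo, Quinn, Xiu, Zed} = {Xiu, Zed}
… ∩ ⟦foreign⟧ = {Xiu, Zed} ∩ {Bob, Finn, Gus, Jo, Quinn, Wes, Xiu, Zed} = {Xiu, Zed}
So ⟦local foreign flag which faced Gus next to Finn⟧ = {Xiu, Zed}.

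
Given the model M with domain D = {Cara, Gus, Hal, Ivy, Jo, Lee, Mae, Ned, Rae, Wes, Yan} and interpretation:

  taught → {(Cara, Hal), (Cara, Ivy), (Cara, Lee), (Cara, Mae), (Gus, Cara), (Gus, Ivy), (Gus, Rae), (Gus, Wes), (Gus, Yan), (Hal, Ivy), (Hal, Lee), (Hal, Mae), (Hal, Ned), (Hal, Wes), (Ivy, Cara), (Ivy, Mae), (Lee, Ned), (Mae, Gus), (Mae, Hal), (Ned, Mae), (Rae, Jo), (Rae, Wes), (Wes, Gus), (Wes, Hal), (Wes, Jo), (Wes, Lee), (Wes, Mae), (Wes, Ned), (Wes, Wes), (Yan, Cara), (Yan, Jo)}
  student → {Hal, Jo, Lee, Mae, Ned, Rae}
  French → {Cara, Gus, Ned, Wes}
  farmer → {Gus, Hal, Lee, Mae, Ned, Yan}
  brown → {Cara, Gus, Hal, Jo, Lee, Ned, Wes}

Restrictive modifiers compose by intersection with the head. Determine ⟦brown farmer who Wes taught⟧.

{Gus, Hal, Lee, Ned}

⟦who Wes taught⟧ = {x : ⟨Wes, x⟩ ∈ ⟦taught⟧} = {Gus, Hal, Jo, Lee, Mae, Ned, Wes}
⟦farmer⟧ = {Gus, Hal, Lee, Mae, Ned, Yan}
… ∩ ⟦who Wes taught⟧ = {Gus, Hal, Lee, Mae, Ned, Yan} ∩ {Gus, Hal, Jo, Lee, Mae, Ned, Wes} = {Gus, Hal, Lee, Mae, Ned}
… ∩ ⟦brown⟧ = {Gus, Hal, Lee, Mae, Ned} ∩ {Cara, Gus, Hal, Jo, Lee, Ned, Wes} = {Gus, Hal, Lee, Ned}
So ⟦brown farmer who Wes taught⟧ = {Gus, Hal, Lee, Ned}.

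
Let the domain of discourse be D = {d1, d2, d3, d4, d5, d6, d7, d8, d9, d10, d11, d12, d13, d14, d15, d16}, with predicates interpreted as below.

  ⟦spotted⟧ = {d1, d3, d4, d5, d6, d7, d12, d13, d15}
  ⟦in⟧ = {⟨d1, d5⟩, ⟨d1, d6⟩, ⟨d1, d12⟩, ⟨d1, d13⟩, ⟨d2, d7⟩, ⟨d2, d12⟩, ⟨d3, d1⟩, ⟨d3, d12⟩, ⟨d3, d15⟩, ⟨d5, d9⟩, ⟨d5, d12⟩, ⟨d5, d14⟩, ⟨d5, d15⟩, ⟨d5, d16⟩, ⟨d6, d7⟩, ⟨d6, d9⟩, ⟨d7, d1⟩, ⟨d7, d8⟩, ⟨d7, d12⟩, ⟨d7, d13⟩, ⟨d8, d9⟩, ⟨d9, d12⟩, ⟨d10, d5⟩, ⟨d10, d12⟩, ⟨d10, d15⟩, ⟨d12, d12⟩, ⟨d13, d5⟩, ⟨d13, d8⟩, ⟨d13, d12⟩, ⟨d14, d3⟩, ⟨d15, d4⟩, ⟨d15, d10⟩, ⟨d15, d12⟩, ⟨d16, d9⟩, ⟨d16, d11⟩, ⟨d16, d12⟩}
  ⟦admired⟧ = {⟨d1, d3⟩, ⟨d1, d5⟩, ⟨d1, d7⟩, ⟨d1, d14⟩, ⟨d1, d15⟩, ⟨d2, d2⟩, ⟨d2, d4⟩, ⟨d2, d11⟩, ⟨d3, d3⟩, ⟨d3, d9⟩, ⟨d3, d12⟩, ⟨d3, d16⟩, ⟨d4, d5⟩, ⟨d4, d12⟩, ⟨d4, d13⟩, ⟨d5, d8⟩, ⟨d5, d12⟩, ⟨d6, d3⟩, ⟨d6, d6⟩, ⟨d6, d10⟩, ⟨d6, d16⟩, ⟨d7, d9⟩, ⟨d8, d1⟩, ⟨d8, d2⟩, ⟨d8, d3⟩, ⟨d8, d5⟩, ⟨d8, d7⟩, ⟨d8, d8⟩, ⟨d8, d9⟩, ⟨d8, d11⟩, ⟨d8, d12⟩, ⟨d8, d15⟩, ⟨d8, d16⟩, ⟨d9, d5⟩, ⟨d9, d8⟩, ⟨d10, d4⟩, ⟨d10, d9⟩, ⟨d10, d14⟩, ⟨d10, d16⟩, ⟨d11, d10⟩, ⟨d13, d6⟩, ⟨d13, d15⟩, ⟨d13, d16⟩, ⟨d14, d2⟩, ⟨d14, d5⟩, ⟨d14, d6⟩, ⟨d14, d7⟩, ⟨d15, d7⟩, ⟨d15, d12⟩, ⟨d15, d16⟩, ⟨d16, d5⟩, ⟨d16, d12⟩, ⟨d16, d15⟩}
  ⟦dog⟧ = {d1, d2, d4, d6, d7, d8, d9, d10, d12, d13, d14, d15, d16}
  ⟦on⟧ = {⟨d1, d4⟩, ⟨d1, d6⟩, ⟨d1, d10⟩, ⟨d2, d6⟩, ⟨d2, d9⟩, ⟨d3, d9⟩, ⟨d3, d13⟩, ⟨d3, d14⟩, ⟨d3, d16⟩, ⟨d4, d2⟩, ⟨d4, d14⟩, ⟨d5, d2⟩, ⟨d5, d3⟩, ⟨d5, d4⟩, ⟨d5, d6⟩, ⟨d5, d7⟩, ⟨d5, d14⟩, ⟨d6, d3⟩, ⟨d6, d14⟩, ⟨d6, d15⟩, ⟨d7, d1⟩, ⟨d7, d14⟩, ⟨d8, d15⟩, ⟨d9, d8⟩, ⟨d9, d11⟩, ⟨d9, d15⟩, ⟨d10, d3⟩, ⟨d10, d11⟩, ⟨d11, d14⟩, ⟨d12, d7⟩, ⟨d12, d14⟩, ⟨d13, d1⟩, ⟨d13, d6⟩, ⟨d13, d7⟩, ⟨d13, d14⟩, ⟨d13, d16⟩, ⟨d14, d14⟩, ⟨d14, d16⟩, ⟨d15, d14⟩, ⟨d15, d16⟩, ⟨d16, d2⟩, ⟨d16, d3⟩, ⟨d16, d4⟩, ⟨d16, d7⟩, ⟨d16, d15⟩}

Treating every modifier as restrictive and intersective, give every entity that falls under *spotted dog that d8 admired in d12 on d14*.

⟦that d8 admired⟧ = {x : ⟨d8, x⟩ ∈ ⟦admired⟧} = {d1, d2, d3, d5, d7, d8, d9, d11, d12, d15, d16}
⟦in d12⟧ = {x : ⟨x, d12⟩ ∈ ⟦in⟧} = {d1, d2, d3, d5, d7, d9, d10, d12, d13, d15, d16}
⟦on d14⟧ = {x : ⟨x, d14⟩ ∈ ⟦on⟧} = {d3, d4, d5, d6, d7, d11, d12, d13, d14, d15}
⟦dog⟧ = {d1, d2, d4, d6, d7, d8, d9, d10, d12, d13, d14, d15, d16}
… ∩ ⟦that d8 admired⟧ = {d1, d2, d4, d6, d7, d8, d9, d10, d12, d13, d14, d15, d16} ∩ {d1, d2, d3, d5, d7, d8, d9, d11, d12, d15, d16} = {d1, d2, d7, d8, d9, d12, d15, d16}
… ∩ ⟦in d12⟧ = {d1, d2, d7, d8, d9, d12, d15, d16} ∩ {d1, d2, d3, d5, d7, d9, d10, d12, d13, d15, d16} = {d1, d2, d7, d9, d12, d15, d16}
… ∩ ⟦on d14⟧ = {d1, d2, d7, d9, d12, d15, d16} ∩ {d3, d4, d5, d6, d7, d11, d12, d13, d14, d15} = {d7, d12, d15}
… ∩ ⟦spotted⟧ = {d7, d12, d15} ∩ {d1, d3, d4, d5, d6, d7, d12, d13, d15} = {d7, d12, d15}
So ⟦spotted dog that d8 admired in d12 on d14⟧ = {d7, d12, d15}.

{d7, d12, d15}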